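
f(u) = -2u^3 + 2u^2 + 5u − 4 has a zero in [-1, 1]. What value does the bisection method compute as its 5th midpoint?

f(0) = -4 < 0, so the root lies in [0, 1]
f(0.5) = -1.25 < 0, so the root lies in [0.5, 1]
f(0.75) = 0.03125 > 0, so the root lies in [0.5, 0.75]
f(0.625) = -0.582 < 0, so the root lies in [0.625, 0.75]
f(0.6875) = -0.2671 < 0, so the root lies in [0.6875, 0.75]

0.6875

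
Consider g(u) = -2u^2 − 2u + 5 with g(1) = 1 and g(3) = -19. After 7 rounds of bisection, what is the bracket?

[1.15625, 1.171875]

m = 2, g(m) = -7 (−); new bracket [1, 2]
m = 1.5, g(m) = -2.5 (−); new bracket [1, 1.5]
m = 1.25, g(m) = -0.625 (−); new bracket [1, 1.25]
m = 1.125, g(m) = 0.2188 (+); new bracket [1.125, 1.25]
m = 1.1875, g(m) = -0.1953 (−); new bracket [1.125, 1.1875]
m = 1.15625, g(m) = 0.0137 (+); new bracket [1.15625, 1.1875]
m = 1.171875, g(m) = -0.0903 (−); new bracket [1.15625, 1.171875]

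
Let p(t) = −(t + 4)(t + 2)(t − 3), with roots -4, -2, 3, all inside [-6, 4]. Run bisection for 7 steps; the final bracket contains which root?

3

p(-1) = 12 > 0, so the root lies in [-1, 4]
p(1.5) = 28.875 > 0, so the root lies in [1.5, 4]
p(2.75) = 8.015625 > 0, so the root lies in [2.75, 4]
p(3.375) = -14.8652 < 0, so the root lies in [2.75, 3.375]
p(3.0625) = -2.2346 < 0, so the root lies in [2.75, 3.0625]
p(2.90625) = 3.1766 > 0, so the root lies in [2.90625, 3.0625]
p(2.984375) = 0.5439 > 0, so the root lies in [2.984375, 3.0625]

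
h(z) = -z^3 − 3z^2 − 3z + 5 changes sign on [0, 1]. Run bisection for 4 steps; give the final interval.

[0.8125, 0.875]

midpoint 0.5: h = 2.625 > 0 → [0.5, 1]
midpoint 0.75: h = 0.640625 > 0 → [0.75, 1]
midpoint 0.875: h = -0.591797 < 0 → [0.75, 0.875]
midpoint 0.8125: h = 0.0457 > 0 → [0.8125, 0.875]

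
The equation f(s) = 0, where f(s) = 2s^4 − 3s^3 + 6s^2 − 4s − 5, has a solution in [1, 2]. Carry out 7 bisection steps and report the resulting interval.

f(1.5) = 2.5 > 0, so the root lies in [1, 1.5]
f(1.25) = -1.601562 < 0, so the root lies in [1.25, 1.5]
f(1.375) = 0.193848 > 0, so the root lies in [1.25, 1.375]
f(1.3125) = -0.7619 < 0, so the root lies in [1.3125, 1.375]
f(1.34375) = -0.2993 < 0, so the root lies in [1.34375, 1.375]
f(1.359375) = -0.0566 < 0, so the root lies in [1.359375, 1.375]
f(1.3671875) = 0.0676 > 0, so the root lies in [1.359375, 1.3671875]

[1.359375, 1.3671875]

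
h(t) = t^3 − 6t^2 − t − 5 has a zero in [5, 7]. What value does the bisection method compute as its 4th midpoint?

midpoint 6: h = -11 < 0 → [6, 7]
midpoint 6.5: h = 9.625 > 0 → [6, 6.5]
midpoint 6.25: h = -1.484375 < 0 → [6.25, 6.5]
midpoint 6.375: h = 3.8652 > 0 → [6.25, 6.375]

6.375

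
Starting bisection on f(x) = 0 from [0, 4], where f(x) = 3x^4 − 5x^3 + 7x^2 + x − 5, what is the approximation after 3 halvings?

0.5

midpoint 2: f = 33 > 0 → [0, 2]
midpoint 1: f = 1 > 0 → [0, 1]
midpoint 0.5: f = -3.1875 < 0 → [0.5, 1]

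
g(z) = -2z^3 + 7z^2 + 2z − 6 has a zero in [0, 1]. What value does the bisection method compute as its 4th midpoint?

m = 0.5, g(m) = -3.5 (−); new bracket [0.5, 1]
m = 0.75, g(m) = -1.40625 (−); new bracket [0.75, 1]
m = 0.875, g(m) = -0.230469 (−); new bracket [0.875, 1]
m = 0.9375, g(m) = 0.3794 (+); new bracket [0.875, 0.9375]

0.9375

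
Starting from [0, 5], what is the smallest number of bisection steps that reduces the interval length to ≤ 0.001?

13

Width after n steps is 5/2^n. Need 2^n ≥ 5/0.001 = 5000.
2^12 = 4096 < 5000 ≤ 2^13 = 8192, so n = 13.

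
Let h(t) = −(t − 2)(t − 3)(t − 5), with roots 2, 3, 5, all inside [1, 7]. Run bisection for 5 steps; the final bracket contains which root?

5

t = 4 gives h = 2, positive; keep [4, 7]
t = 5.5 gives h = -4.375, negative; keep [4, 5.5]
t = 4.75 gives h = 1.203125, positive; keep [4.75, 5.5]
t = 5.125 gives h = -0.8301, negative; keep [4.75, 5.125]
t = 4.9375 gives h = 0.3557, positive; keep [4.9375, 5.125]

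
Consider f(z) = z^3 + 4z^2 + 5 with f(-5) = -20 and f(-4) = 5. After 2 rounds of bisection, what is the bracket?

[-4.5, -4.25]

f(-4.5) = -5.125 < 0, so the root lies in [-4.5, -4]
f(-4.25) = 0.484375 > 0, so the root lies in [-4.5, -4.25]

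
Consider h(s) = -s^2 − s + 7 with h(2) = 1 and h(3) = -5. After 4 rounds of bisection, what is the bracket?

[2.1875, 2.25]

midpoint 2.5: h = -1.75 < 0 → [2, 2.5]
midpoint 2.25: h = -0.3125 < 0 → [2, 2.25]
midpoint 2.125: h = 0.359375 > 0 → [2.125, 2.25]
midpoint 2.1875: h = 0.0273 > 0 → [2.1875, 2.25]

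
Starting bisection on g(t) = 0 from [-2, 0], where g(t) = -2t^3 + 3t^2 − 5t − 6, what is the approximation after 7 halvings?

-0.734375

m = -1, g(m) = 4 (+); new bracket [-1, 0]
m = -0.5, g(m) = -2.5 (−); new bracket [-1, -0.5]
m = -0.75, g(m) = 0.28125 (+); new bracket [-0.75, -0.5]
m = -0.625, g(m) = -1.2148 (−); new bracket [-0.75, -0.625]
m = -0.6875, g(m) = -0.4946 (−); new bracket [-0.75, -0.6875]
m = -0.71875, g(m) = -0.1138 (−); new bracket [-0.75, -0.71875]
m = -0.734375, g(m) = 0.0819 (+); new bracket [-0.734375, -0.71875]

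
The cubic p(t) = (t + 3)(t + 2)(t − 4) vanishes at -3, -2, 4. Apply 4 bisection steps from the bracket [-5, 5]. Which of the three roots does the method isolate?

4

t = 0 gives p = -24, negative; keep [0, 5]
t = 2.5 gives p = -37.125, negative; keep [2.5, 5]
t = 3.75 gives p = -9.703125, negative; keep [3.75, 5]
t = 4.375 gives p = 17.6309, positive; keep [3.75, 4.375]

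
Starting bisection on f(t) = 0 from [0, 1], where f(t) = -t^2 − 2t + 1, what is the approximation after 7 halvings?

0.4140625

t = 0.5 gives f = -0.25, negative; keep [0, 0.5]
t = 0.25 gives f = 0.4375, positive; keep [0.25, 0.5]
t = 0.375 gives f = 0.109375, positive; keep [0.375, 0.5]
t = 0.4375 gives f = -0.0664, negative; keep [0.375, 0.4375]
t = 0.40625 gives f = 0.0225, positive; keep [0.40625, 0.4375]
t = 0.421875 gives f = -0.0217, negative; keep [0.40625, 0.421875]
t = 0.4140625 gives f = 0.0004, positive; keep [0.4140625, 0.421875]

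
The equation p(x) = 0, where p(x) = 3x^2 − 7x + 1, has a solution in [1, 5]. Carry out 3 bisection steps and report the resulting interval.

[2, 2.5]

midpoint 3: p = 7 > 0 → [1, 3]
midpoint 2: p = -1 < 0 → [2, 3]
midpoint 2.5: p = 2.25 > 0 → [2, 2.5]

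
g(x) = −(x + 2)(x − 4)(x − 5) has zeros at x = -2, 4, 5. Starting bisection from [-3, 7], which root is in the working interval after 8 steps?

-2

g(2) = -24 < 0, so the root lies in [-3, 2]
g(-0.5) = -37.125 < 0, so the root lies in [-3, -0.5]
g(-1.75) = -9.703125 < 0, so the root lies in [-3, -1.75]
g(-2.375) = 17.6309 > 0, so the root lies in [-2.375, -1.75]
g(-2.0625) = 2.676 > 0, so the root lies in [-2.0625, -1.75]
g(-1.90625) = -3.8241 < 0, so the root lies in [-2.0625, -1.90625]
g(-1.984375) = -0.6531 < 0, so the root lies in [-2.0625, -1.984375]
g(-2.0234375) = 0.9915 > 0, so the root lies in [-2.0234375, -1.984375]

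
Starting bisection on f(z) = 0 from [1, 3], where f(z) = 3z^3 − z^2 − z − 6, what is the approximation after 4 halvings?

m = 2, f(m) = 12 (+); new bracket [1, 2]
m = 1.5, f(m) = 0.375 (+); new bracket [1, 1.5]
m = 1.25, f(m) = -2.953125 (−); new bracket [1.25, 1.5]
m = 1.375, f(m) = -1.4668 (−); new bracket [1.375, 1.5]

1.375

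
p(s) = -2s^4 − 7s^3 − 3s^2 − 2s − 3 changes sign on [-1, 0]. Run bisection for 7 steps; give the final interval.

[-0.8828125, -0.875]

p(-0.5) = -2 < 0, so the root lies in [-1, -0.5]
p(-0.75) = -0.867188 < 0, so the root lies in [-1, -0.75]
p(-0.875) = -0.029785 < 0, so the root lies in [-1, -0.875]
p(-0.9375) = 0.4612 > 0, so the root lies in [-0.9375, -0.875]
p(-0.90625) = 0.2097 > 0, so the root lies in [-0.90625, -0.875]
p(-0.890625) = 0.0884 > 0, so the root lies in [-0.890625, -0.875]
p(-0.8828125) = 0.0289 > 0, so the root lies in [-0.8828125, -0.875]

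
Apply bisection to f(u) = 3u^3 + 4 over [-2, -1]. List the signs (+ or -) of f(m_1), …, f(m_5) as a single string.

m = -1.5, f(m) = -6.125 (−); new bracket [-1.5, -1]
m = -1.25, f(m) = -1.859375 (−); new bracket [-1.25, -1]
m = -1.125, f(m) = -0.271484 (−); new bracket [-1.125, -1]
m = -1.0625, f(m) = 0.4016 (+); new bracket [-1.125, -1.0625]
m = -1.09375, f(m) = 0.0747 (+); new bracket [-1.125, -1.09375]

---++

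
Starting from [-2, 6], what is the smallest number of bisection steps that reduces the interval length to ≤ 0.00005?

18

Width after n steps is 8/2^n. Need 2^n ≥ 8/0.00005 = 160000.
2^17 = 131072 < 160000 ≤ 2^18 = 262144, so n = 18.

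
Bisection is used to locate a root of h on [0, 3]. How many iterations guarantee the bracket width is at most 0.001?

Width after n steps is 3/2^n. Need 2^n ≥ 3/0.001 = 3000.
2^11 = 2048 < 3000 ≤ 2^12 = 4096, so n = 12.

12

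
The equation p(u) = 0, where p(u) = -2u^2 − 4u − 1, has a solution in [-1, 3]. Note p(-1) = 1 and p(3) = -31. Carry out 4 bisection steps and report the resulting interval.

u = 1 gives p = -7, negative; keep [-1, 1]
u = 0 gives p = -1, negative; keep [-1, 0]
u = -0.5 gives p = 0.5, positive; keep [-0.5, 0]
u = -0.25 gives p = -0.125, negative; keep [-0.5, -0.25]

[-0.5, -0.25]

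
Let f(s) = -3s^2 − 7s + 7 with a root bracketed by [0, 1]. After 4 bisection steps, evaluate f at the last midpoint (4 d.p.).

s = 0.5 gives f = 2.75, positive; keep [0.5, 1]
s = 0.75 gives f = 0.0625, positive; keep [0.75, 1]
s = 0.875 gives f = -1.421875, negative; keep [0.75, 0.875]
s = 0.8125 gives f = -0.668, negative; keep [0.75, 0.8125]

-0.6680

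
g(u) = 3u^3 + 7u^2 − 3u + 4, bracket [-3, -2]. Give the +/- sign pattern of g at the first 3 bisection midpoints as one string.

midpoint -2.5: g = 8.375 > 0 → [-3, -2.5]
midpoint -2.75: g = 2.796875 > 0 → [-3, -2.75]
midpoint -2.875: g = -0.806641 < 0 → [-2.875, -2.75]

++-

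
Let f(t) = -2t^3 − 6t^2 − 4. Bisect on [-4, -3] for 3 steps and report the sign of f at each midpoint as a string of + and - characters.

t = -3.5 gives f = 8.25, positive; keep [-3.5, -3]
t = -3.25 gives f = 1.28125, positive; keep [-3.25, -3]
t = -3.125 gives f = -1.558594, negative; keep [-3.25, -3.125]

++-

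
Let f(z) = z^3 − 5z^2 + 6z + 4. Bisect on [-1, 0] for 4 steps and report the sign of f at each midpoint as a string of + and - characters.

midpoint -0.5: f = -0.375 < 0 → [-0.5, 0]
midpoint -0.25: f = 2.171875 > 0 → [-0.5, -0.25]
midpoint -0.375: f = 0.994141 > 0 → [-0.5, -0.375]
midpoint -0.4375: f = 0.3342 > 0 → [-0.5, -0.4375]

-+++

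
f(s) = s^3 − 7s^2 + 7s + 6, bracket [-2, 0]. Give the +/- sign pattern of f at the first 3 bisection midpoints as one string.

-+-

s = -1 gives f = -9, negative; keep [-1, 0]
s = -0.5 gives f = 0.625, positive; keep [-1, -0.5]
s = -0.75 gives f = -3.609375, negative; keep [-0.75, -0.5]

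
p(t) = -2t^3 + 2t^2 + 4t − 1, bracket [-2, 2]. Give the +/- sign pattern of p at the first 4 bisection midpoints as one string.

--++

m = 0, p(m) = -1 (−); new bracket [-2, 0]
m = -1, p(m) = -1 (−); new bracket [-2, -1]
m = -1.5, p(m) = 4.25 (+); new bracket [-1.5, -1]
m = -1.25, p(m) = 1.0312 (+); new bracket [-1.25, -1]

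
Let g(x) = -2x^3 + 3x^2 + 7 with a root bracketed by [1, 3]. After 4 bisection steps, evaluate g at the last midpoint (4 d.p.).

g(2) = 3 > 0, so the root lies in [2, 3]
g(2.5) = -5.5 < 0, so the root lies in [2, 2.5]
g(2.25) = -0.59375 < 0, so the root lies in [2, 2.25]
g(2.125) = 1.3555 > 0, so the root lies in [2.125, 2.25]

1.3555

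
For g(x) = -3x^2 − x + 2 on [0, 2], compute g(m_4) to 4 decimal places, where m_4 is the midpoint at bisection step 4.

g(1) = -2 < 0, so the root lies in [0, 1]
g(0.5) = 0.75 > 0, so the root lies in [0.5, 1]
g(0.75) = -0.4375 < 0, so the root lies in [0.5, 0.75]
g(0.625) = 0.2031 > 0, so the root lies in [0.625, 0.75]

0.2031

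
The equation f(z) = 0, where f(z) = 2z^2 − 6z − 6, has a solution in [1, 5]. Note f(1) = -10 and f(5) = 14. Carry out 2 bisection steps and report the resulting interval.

midpoint 3: f = -6 < 0 → [3, 5]
midpoint 4: f = 2 > 0 → [3, 4]

[3, 4]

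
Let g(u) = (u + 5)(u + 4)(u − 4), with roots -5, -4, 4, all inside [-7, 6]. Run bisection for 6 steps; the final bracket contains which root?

u = -0.5 gives g = -70.875, negative; keep [-0.5, 6]
u = 2.75 gives g = -65.390625, negative; keep [2.75, 6]
u = 4.375 gives g = 29.443359, positive; keep [2.75, 4.375]
u = 3.5625 gives g = -28.3298, negative; keep [3.5625, 4.375]
u = 3.96875 gives g = -2.2334, negative; keep [3.96875, 4.375]
u = 4.171875 gives g = 12.8823, positive; keep [3.96875, 4.171875]

4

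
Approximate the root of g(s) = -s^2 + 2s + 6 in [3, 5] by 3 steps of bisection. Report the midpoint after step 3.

3.75

m = 4, g(m) = -2 (−); new bracket [3, 4]
m = 3.5, g(m) = 0.75 (+); new bracket [3.5, 4]
m = 3.75, g(m) = -0.5625 (−); new bracket [3.5, 3.75]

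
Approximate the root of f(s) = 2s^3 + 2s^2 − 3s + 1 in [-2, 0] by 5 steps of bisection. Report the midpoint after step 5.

midpoint -1: f = 4 > 0 → [-2, -1]
midpoint -1.5: f = 3.25 > 0 → [-2, -1.5]
midpoint -1.75: f = 1.65625 > 0 → [-2, -1.75]
midpoint -1.875: f = 0.4727 > 0 → [-2, -1.875]
midpoint -1.9375: f = -0.2261 < 0 → [-1.9375, -1.875]

-1.9375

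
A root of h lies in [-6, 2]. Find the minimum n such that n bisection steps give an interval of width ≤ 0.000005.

21

Width after n steps is 8/2^n. Need 2^n ≥ 8/0.000005 = 1600000.
2^20 = 1048576 < 1600000 ≤ 2^21 = 2097152, so n = 21.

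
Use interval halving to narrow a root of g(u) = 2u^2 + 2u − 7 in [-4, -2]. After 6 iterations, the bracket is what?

[-2.4375, -2.40625]

u = -3 gives g = 5, positive; keep [-3, -2]
u = -2.5 gives g = 0.5, positive; keep [-2.5, -2]
u = -2.25 gives g = -1.375, negative; keep [-2.5, -2.25]
u = -2.375 gives g = -0.4688, negative; keep [-2.5, -2.375]
u = -2.4375 gives g = 0.0078, positive; keep [-2.4375, -2.375]
u = -2.40625 gives g = -0.2324, negative; keep [-2.4375, -2.40625]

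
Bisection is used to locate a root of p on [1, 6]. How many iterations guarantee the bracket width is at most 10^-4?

16

Width after n steps is 5/2^n. Need 2^n ≥ 5/10^-4 = 50000.
2^15 = 32768 < 50000 ≤ 2^16 = 65536, so n = 16.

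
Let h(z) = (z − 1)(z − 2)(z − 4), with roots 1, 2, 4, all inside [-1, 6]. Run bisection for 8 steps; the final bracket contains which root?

h(2.5) = -1.125 < 0, so the root lies in [2.5, 6]
h(4.25) = 1.828125 > 0, so the root lies in [2.5, 4.25]
h(3.375) = -2.041016 < 0, so the root lies in [3.375, 4.25]
h(3.8125) = -0.9558 < 0, so the root lies in [3.8125, 4.25]
h(4.03125) = 0.1924 > 0, so the root lies in [3.8125, 4.03125]
h(3.921875) = -0.4387 < 0, so the root lies in [3.921875, 4.03125]
h(3.9765625) = -0.1379 < 0, so the root lies in [3.9765625, 4.03125]
h(4.00390625) = 0.0235 > 0, so the root lies in [3.9765625, 4.00390625]

4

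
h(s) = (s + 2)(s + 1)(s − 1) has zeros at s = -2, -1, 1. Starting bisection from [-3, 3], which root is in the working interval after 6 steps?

h(0) = -2 < 0, so the root lies in [0, 3]
h(1.5) = 4.375 > 0, so the root lies in [0, 1.5]
h(0.75) = -1.203125 < 0, so the root lies in [0.75, 1.5]
h(1.125) = 0.8301 > 0, so the root lies in [0.75, 1.125]
h(0.9375) = -0.3557 < 0, so the root lies in [0.9375, 1.125]
h(1.03125) = 0.1924 > 0, so the root lies in [0.9375, 1.03125]

1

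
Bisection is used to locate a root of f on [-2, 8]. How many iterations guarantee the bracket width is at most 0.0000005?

25

Width after n steps is 10/2^n. Need 2^n ≥ 10/0.0000005 = 20000000.
2^24 = 16777216 < 20000000 ≤ 2^25 = 33554432, so n = 25.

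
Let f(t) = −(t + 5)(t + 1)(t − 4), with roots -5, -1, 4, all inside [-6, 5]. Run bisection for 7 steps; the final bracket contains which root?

4

m = -0.5, f(m) = 10.125 (+); new bracket [-0.5, 5]
m = 2.25, f(m) = 41.234375 (+); new bracket [2.25, 5]
m = 3.625, f(m) = 14.958984 (+); new bracket [3.625, 5]
m = 4.3125, f(m) = -15.4602 (−); new bracket [3.625, 4.3125]
m = 3.96875, f(m) = 1.3926 (+); new bracket [3.96875, 4.3125]
m = 4.140625, f(m) = -6.6078 (−); new bracket [3.96875, 4.140625]
m = 4.0546875, f(m) = -2.503 (−); new bracket [3.96875, 4.0546875]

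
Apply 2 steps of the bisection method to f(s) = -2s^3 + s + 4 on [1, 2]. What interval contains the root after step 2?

midpoint 1.5: f = -1.25 < 0 → [1, 1.5]
midpoint 1.25: f = 1.34375 > 0 → [1.25, 1.5]

[1.25, 1.5]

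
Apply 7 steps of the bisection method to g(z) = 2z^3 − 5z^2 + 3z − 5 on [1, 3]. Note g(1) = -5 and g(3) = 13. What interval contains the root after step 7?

[2.3125, 2.328125]

z = 2 gives g = -3, negative; keep [2, 3]
z = 2.5 gives g = 2.5, positive; keep [2, 2.5]
z = 2.25 gives g = -0.78125, negative; keep [2.25, 2.5]
z = 2.375 gives g = 0.7148, positive; keep [2.25, 2.375]
z = 2.3125 gives g = -0.0679, negative; keep [2.3125, 2.375]
z = 2.34375 gives g = 0.3146, positive; keep [2.3125, 2.34375]
z = 2.328125 gives g = 0.1212, positive; keep [2.3125, 2.328125]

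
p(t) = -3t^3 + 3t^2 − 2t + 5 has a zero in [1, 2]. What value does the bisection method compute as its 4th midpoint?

midpoint 1.5: p = -1.375 < 0 → [1, 1.5]
midpoint 1.25: p = 1.328125 > 0 → [1.25, 1.5]
midpoint 1.375: p = 0.123047 > 0 → [1.375, 1.5]
midpoint 1.4375: p = -0.5872 < 0 → [1.375, 1.4375]

1.4375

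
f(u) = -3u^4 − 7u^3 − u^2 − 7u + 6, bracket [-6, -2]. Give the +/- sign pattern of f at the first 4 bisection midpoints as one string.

--+-

u = -4 gives f = -302, negative; keep [-4, -2]
u = -3 gives f = -36, negative; keep [-3, -2]
u = -2.5 gives f = 9.4375, positive; keep [-3, -2.5]
u = -2.75 gives f = -8.3086, negative; keep [-2.75, -2.5]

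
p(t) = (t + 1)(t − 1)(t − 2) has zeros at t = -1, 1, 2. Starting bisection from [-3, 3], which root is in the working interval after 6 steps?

t = 0 gives p = 2, positive; keep [-3, 0]
t = -1.5 gives p = -4.375, negative; keep [-1.5, 0]
t = -0.75 gives p = 1.203125, positive; keep [-1.5, -0.75]
t = -1.125 gives p = -0.8301, negative; keep [-1.125, -0.75]
t = -0.9375 gives p = 0.3557, positive; keep [-1.125, -0.9375]
t = -1.03125 gives p = -0.1924, negative; keep [-1.03125, -0.9375]

-1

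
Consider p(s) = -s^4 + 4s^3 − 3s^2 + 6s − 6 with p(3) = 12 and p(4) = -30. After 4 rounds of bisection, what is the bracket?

[3.4375, 3.5]

s = 3.5 gives p = -0.3125, negative; keep [3, 3.5]
s = 3.25 gives p = 7.558594, positive; keep [3.25, 3.5]
s = 3.375 gives p = 4.105225, positive; keep [3.375, 3.5]
s = 3.4375 gives p = 2.0239, positive; keep [3.4375, 3.5]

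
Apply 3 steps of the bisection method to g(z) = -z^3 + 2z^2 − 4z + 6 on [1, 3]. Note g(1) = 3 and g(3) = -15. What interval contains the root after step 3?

[1.5, 1.75]

midpoint 2: g = -2 < 0 → [1, 2]
midpoint 1.5: g = 1.125 > 0 → [1.5, 2]
midpoint 1.75: g = -0.234375 < 0 → [1.5, 1.75]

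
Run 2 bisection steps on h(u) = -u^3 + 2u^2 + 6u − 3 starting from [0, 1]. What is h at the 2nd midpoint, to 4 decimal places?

midpoint 0.5: h = 0.375 > 0 → [0, 0.5]
midpoint 0.25: h = -1.390625 < 0 → [0.25, 0.5]

-1.3906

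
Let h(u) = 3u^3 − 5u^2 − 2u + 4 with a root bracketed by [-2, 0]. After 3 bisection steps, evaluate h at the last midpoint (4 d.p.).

m = -1, h(m) = -2 (−); new bracket [-1, 0]
m = -0.5, h(m) = 3.375 (+); new bracket [-1, -0.5]
m = -0.75, h(m) = 1.421875 (+); new bracket [-1, -0.75]

1.4219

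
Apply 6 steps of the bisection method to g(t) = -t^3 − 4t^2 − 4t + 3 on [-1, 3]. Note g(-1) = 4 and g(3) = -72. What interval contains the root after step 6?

[0.4375, 0.5]

m = 1, g(m) = -6 (−); new bracket [-1, 1]
m = 0, g(m) = 3 (+); new bracket [0, 1]
m = 0.5, g(m) = -0.125 (−); new bracket [0, 0.5]
m = 0.25, g(m) = 1.7344 (+); new bracket [0.25, 0.5]
m = 0.375, g(m) = 0.8848 (+); new bracket [0.375, 0.5]
m = 0.4375, g(m) = 0.4006 (+); new bracket [0.4375, 0.5]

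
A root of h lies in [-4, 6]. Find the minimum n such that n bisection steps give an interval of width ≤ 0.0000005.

25

Width after n steps is 10/2^n. Need 2^n ≥ 10/0.0000005 = 20000000.
2^24 = 16777216 < 20000000 ≤ 2^25 = 33554432, so n = 25.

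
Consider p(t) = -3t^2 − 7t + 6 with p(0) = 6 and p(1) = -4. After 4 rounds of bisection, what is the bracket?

t = 0.5 gives p = 1.75, positive; keep [0.5, 1]
t = 0.75 gives p = -0.9375, negative; keep [0.5, 0.75]
t = 0.625 gives p = 0.453125, positive; keep [0.625, 0.75]
t = 0.6875 gives p = -0.2305, negative; keep [0.625, 0.6875]

[0.625, 0.6875]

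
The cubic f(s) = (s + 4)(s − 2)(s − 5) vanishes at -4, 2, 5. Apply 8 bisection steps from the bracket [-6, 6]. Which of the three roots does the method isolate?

-4

f(0) = 40 > 0, so the root lies in [-6, 0]
f(-3) = 40 > 0, so the root lies in [-6, -3]
f(-4.5) = -30.875 < 0, so the root lies in [-4.5, -3]
f(-3.75) = 12.5781 > 0, so the root lies in [-4.5, -3.75]
f(-4.125) = -6.9863 < 0, so the root lies in [-4.125, -3.75]
f(-3.9375) = 3.3167 > 0, so the root lies in [-4.125, -3.9375]
f(-4.03125) = -1.7022 < 0, so the root lies in [-4.03125, -3.9375]
f(-3.984375) = 0.8401 > 0, so the root lies in [-4.03125, -3.984375]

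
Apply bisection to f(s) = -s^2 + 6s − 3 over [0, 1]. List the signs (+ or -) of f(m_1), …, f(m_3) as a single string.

midpoint 0.5: f = -0.25 < 0 → [0.5, 1]
midpoint 0.75: f = 0.9375 > 0 → [0.5, 0.75]
midpoint 0.625: f = 0.359375 > 0 → [0.5, 0.625]

-++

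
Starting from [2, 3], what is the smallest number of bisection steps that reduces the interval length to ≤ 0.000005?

18

Width after n steps is 1/2^n. Need 2^n ≥ 1/0.000005 = 200000.
2^17 = 131072 < 200000 ≤ 2^18 = 262144, so n = 18.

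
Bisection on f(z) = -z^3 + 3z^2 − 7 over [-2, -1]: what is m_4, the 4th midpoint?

-1.3125

m = -1.5, f(m) = 3.125 (+); new bracket [-1.5, -1]
m = -1.25, f(m) = -0.359375 (−); new bracket [-1.5, -1.25]
m = -1.375, f(m) = 1.271484 (+); new bracket [-1.375, -1.25]
m = -1.3125, f(m) = 0.429 (+); new bracket [-1.3125, -1.25]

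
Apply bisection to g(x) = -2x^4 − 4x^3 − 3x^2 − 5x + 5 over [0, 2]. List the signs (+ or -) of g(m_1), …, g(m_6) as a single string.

m = 1, g(m) = -9 (−); new bracket [0, 1]
m = 0.5, g(m) = 1.125 (+); new bracket [0.5, 1]
m = 0.75, g(m) = -2.757812 (−); new bracket [0.5, 0.75]
m = 0.625, g(m) = -0.5786 (−); new bracket [0.5, 0.625]
m = 0.5625, g(m) = 0.3261 (+); new bracket [0.5625, 0.625]
m = 0.59375, g(m) = -0.1122 (−); new bracket [0.5625, 0.59375]

-+--+-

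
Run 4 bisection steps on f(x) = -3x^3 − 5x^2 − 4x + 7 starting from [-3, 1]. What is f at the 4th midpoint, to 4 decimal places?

midpoint -1: f = 9 > 0 → [-1, 1]
midpoint 0: f = 7 > 0 → [0, 1]
midpoint 0.5: f = 3.375 > 0 → [0.5, 1]
midpoint 0.75: f = -0.0781 < 0 → [0.5, 0.75]

-0.0781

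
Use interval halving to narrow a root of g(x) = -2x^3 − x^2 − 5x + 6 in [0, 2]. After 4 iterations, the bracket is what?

m = 1, g(m) = -2 (−); new bracket [0, 1]
m = 0.5, g(m) = 3 (+); new bracket [0.5, 1]
m = 0.75, g(m) = 0.84375 (+); new bracket [0.75, 1]
m = 0.875, g(m) = -0.4805 (−); new bracket [0.75, 0.875]

[0.75, 0.875]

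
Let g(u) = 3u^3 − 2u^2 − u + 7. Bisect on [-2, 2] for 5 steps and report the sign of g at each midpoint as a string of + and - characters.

++--+

midpoint 0: g = 7 > 0 → [-2, 0]
midpoint -1: g = 3 > 0 → [-2, -1]
midpoint -1.5: g = -6.125 < 0 → [-1.5, -1]
midpoint -1.25: g = -0.7344 < 0 → [-1.25, -1]
midpoint -1.125: g = 1.3223 > 0 → [-1.25, -1.125]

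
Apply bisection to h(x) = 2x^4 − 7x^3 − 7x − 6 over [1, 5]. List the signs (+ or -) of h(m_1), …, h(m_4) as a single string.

-+--

h(3) = -54 < 0, so the root lies in [3, 5]
h(4) = 30 > 0, so the root lies in [3, 4]
h(3.5) = -30.5 < 0, so the root lies in [3.5, 4]
h(3.75) = -5.8828 < 0, so the root lies in [3.75, 4]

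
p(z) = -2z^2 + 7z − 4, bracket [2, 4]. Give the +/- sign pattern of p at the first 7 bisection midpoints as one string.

m = 3, p(m) = -1 (−); new bracket [2, 3]
m = 2.5, p(m) = 1 (+); new bracket [2.5, 3]
m = 2.75, p(m) = 0.125 (+); new bracket [2.75, 3]
m = 2.875, p(m) = -0.4062 (−); new bracket [2.75, 2.875]
m = 2.8125, p(m) = -0.1328 (−); new bracket [2.75, 2.8125]
m = 2.78125, p(m) = -0.002 (−); new bracket [2.75, 2.78125]
m = 2.765625, p(m) = 0.062 (+); new bracket [2.765625, 2.78125]

-++---+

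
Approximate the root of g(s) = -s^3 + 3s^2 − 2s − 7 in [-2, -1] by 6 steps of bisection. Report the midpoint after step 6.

midpoint -1.5: g = 6.125 > 0 → [-1.5, -1]
midpoint -1.25: g = 2.140625 > 0 → [-1.25, -1]
midpoint -1.125: g = 0.470703 > 0 → [-1.125, -1]
midpoint -1.0625: g = -0.2888 < 0 → [-1.125, -1.0625]
midpoint -1.09375: g = 0.0848 > 0 → [-1.09375, -1.0625]
midpoint -1.078125: g = -0.1035 < 0 → [-1.09375, -1.078125]

-1.078125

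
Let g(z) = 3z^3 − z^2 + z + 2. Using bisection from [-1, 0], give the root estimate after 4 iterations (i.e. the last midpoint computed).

-0.6875

z = -0.5 gives g = 0.875, positive; keep [-1, -0.5]
z = -0.75 gives g = -0.578125, negative; keep [-0.75, -0.5]
z = -0.625 gives g = 0.251953, positive; keep [-0.75, -0.625]
z = -0.6875 gives g = -0.135, negative; keep [-0.6875, -0.625]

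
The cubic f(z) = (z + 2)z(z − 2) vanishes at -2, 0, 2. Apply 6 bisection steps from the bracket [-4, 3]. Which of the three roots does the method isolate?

-2

z = -0.5 gives f = 1.875, positive; keep [-4, -0.5]
z = -2.25 gives f = -2.390625, negative; keep [-2.25, -0.5]
z = -1.375 gives f = 2.900391, positive; keep [-2.25, -1.375]
z = -1.8125 gives f = 1.2957, positive; keep [-2.25, -1.8125]
z = -2.03125 gives f = -0.2559, negative; keep [-2.03125, -1.8125]
z = -1.921875 gives f = 0.5889, positive; keep [-2.03125, -1.921875]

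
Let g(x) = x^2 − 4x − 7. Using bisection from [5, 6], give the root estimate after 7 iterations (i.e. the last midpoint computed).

5.3203125

m = 5.5, g(m) = 1.25 (+); new bracket [5, 5.5]
m = 5.25, g(m) = -0.4375 (−); new bracket [5.25, 5.5]
m = 5.375, g(m) = 0.390625 (+); new bracket [5.25, 5.375]
m = 5.3125, g(m) = -0.0273 (−); new bracket [5.3125, 5.375]
m = 5.34375, g(m) = 0.1807 (+); new bracket [5.3125, 5.34375]
m = 5.328125, g(m) = 0.0764 (+); new bracket [5.3125, 5.328125]
m = 5.3203125, g(m) = 0.0245 (+); new bracket [5.3125, 5.3203125]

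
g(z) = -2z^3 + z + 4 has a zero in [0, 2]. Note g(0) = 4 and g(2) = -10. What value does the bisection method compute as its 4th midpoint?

1.375

midpoint 1: g = 3 > 0 → [1, 2]
midpoint 1.5: g = -1.25 < 0 → [1, 1.5]
midpoint 1.25: g = 1.34375 > 0 → [1.25, 1.5]
midpoint 1.375: g = 0.1758 > 0 → [1.375, 1.5]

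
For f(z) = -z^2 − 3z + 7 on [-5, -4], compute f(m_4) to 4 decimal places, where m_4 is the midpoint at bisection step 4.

-0.1289

f(-4.5) = 0.25 > 0, so the root lies in [-5, -4.5]
f(-4.75) = -1.3125 < 0, so the root lies in [-4.75, -4.5]
f(-4.625) = -0.515625 < 0, so the root lies in [-4.625, -4.5]
f(-4.5625) = -0.1289 < 0, so the root lies in [-4.5625, -4.5]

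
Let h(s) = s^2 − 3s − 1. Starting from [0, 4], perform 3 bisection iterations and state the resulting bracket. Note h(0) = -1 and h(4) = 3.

[3, 3.5]

s = 2 gives h = -3, negative; keep [2, 4]
s = 3 gives h = -1, negative; keep [3, 4]
s = 3.5 gives h = 0.75, positive; keep [3, 3.5]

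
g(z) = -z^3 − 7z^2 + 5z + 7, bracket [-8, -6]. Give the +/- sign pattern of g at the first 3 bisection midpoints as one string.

z = -7 gives g = -28, negative; keep [-8, -7]
z = -7.5 gives g = -2.375, negative; keep [-8, -7.5]
z = -7.75 gives g = 13.296875, positive; keep [-7.75, -7.5]

--+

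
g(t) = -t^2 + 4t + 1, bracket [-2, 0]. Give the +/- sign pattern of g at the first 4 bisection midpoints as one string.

---+

m = -1, g(m) = -4 (−); new bracket [-1, 0]
m = -0.5, g(m) = -1.25 (−); new bracket [-0.5, 0]
m = -0.25, g(m) = -0.0625 (−); new bracket [-0.25, 0]
m = -0.125, g(m) = 0.4844 (+); new bracket [-0.25, -0.125]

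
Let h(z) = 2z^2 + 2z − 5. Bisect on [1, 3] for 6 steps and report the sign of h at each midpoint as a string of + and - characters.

+++-+-

h(2) = 7 > 0, so the root lies in [1, 2]
h(1.5) = 2.5 > 0, so the root lies in [1, 1.5]
h(1.25) = 0.625 > 0, so the root lies in [1, 1.25]
h(1.125) = -0.2188 < 0, so the root lies in [1.125, 1.25]
h(1.1875) = 0.1953 > 0, so the root lies in [1.125, 1.1875]
h(1.15625) = -0.0137 < 0, so the root lies in [1.15625, 1.1875]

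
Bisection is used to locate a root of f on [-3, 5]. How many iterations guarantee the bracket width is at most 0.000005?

Width after n steps is 8/2^n. Need 2^n ≥ 8/0.000005 = 1600000.
2^20 = 1048576 < 1600000 ≤ 2^21 = 2097152, so n = 21.

21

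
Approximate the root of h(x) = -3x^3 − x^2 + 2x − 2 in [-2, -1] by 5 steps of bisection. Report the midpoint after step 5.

-1.28125

m = -1.5, h(m) = 2.875 (+); new bracket [-1.5, -1]
m = -1.25, h(m) = -0.203125 (−); new bracket [-1.5, -1.25]
m = -1.375, h(m) = 1.158203 (+); new bracket [-1.375, -1.25]
m = -1.3125, h(m) = 0.4353 (+); new bracket [-1.3125, -1.25]
m = -1.28125, h(m) = 0.1058 (+); new bracket [-1.28125, -1.25]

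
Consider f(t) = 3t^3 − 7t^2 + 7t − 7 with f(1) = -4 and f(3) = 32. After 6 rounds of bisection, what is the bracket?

t = 2 gives f = 3, positive; keep [1, 2]
t = 1.5 gives f = -2.125, negative; keep [1.5, 2]
t = 1.75 gives f = -0.109375, negative; keep [1.75, 2]
t = 1.875 gives f = 1.291, positive; keep [1.75, 1.875]
t = 1.8125 gives f = 0.5544, positive; keep [1.75, 1.8125]
t = 1.78125 gives f = 0.2137, positive; keep [1.75, 1.78125]

[1.75, 1.78125]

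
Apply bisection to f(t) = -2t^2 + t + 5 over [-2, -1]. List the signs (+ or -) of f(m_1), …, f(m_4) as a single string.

-+-+

m = -1.5, f(m) = -1 (−); new bracket [-1.5, -1]
m = -1.25, f(m) = 0.625 (+); new bracket [-1.5, -1.25]
m = -1.375, f(m) = -0.15625 (−); new bracket [-1.375, -1.25]
m = -1.3125, f(m) = 0.2422 (+); new bracket [-1.375, -1.3125]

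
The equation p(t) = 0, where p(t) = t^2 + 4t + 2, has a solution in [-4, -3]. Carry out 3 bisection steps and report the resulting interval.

[-3.5, -3.375]

m = -3.5, p(m) = 0.25 (+); new bracket [-3.5, -3]
m = -3.25, p(m) = -0.4375 (−); new bracket [-3.5, -3.25]
m = -3.375, p(m) = -0.109375 (−); new bracket [-3.5, -3.375]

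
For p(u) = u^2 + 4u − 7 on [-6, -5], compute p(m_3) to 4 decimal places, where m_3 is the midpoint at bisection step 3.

0.3906

m = -5.5, p(m) = 1.25 (+); new bracket [-5.5, -5]
m = -5.25, p(m) = -0.4375 (−); new bracket [-5.5, -5.25]
m = -5.375, p(m) = 0.390625 (+); new bracket [-5.375, -5.25]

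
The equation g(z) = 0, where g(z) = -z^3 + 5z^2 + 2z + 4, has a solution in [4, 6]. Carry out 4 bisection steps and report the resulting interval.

[5.375, 5.5]

z = 5 gives g = 14, positive; keep [5, 6]
z = 5.5 gives g = -0.125, negative; keep [5, 5.5]
z = 5.25 gives g = 7.609375, positive; keep [5.25, 5.5]
z = 5.375 gives g = 3.916, positive; keep [5.375, 5.5]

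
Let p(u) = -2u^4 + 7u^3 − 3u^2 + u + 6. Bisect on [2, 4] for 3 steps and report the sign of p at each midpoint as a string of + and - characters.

+--

p(3) = 9 > 0, so the root lies in [3, 4]
p(3.5) = -27.25 < 0, so the root lies in [3, 3.5]
p(3.25) = -5.273438 < 0, so the root lies in [3, 3.25]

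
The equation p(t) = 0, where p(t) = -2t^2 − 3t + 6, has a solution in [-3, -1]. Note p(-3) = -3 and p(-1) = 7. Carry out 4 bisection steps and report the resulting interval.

p(-2) = 4 > 0, so the root lies in [-3, -2]
p(-2.5) = 1 > 0, so the root lies in [-3, -2.5]
p(-2.75) = -0.875 < 0, so the root lies in [-2.75, -2.5]
p(-2.625) = 0.0938 > 0, so the root lies in [-2.75, -2.625]

[-2.75, -2.625]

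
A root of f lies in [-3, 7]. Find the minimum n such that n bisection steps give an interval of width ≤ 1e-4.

17

Width after n steps is 10/2^n. Need 2^n ≥ 10/1e-4 = 100000.
2^16 = 65536 < 100000 ≤ 2^17 = 131072, so n = 17.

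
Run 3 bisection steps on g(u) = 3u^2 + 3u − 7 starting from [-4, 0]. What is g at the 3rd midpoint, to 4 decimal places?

g(-2) = -1 < 0, so the root lies in [-4, -2]
g(-3) = 11 > 0, so the root lies in [-3, -2]
g(-2.5) = 4.25 > 0, so the root lies in [-2.5, -2]

4.2500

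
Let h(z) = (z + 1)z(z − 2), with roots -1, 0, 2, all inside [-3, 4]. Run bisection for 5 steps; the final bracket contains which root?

m = 0.5, h(m) = -1.125 (−); new bracket [0.5, 4]
m = 2.25, h(m) = 1.828125 (+); new bracket [0.5, 2.25]
m = 1.375, h(m) = -2.041016 (−); new bracket [1.375, 2.25]
m = 1.8125, h(m) = -0.9558 (−); new bracket [1.8125, 2.25]
m = 2.03125, h(m) = 0.1924 (+); new bracket [1.8125, 2.03125]

2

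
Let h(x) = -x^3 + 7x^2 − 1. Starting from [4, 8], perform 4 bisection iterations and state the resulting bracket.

[6.75, 7]

x = 6 gives h = 35, positive; keep [6, 8]
x = 7 gives h = -1, negative; keep [6, 7]
x = 6.5 gives h = 20.125, positive; keep [6.5, 7]
x = 6.75 gives h = 10.3906, positive; keep [6.75, 7]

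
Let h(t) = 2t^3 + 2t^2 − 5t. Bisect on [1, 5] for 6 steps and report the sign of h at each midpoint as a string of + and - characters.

++++-+

h(3) = 57 > 0, so the root lies in [1, 3]
h(2) = 14 > 0, so the root lies in [1, 2]
h(1.5) = 3.75 > 0, so the root lies in [1, 1.5]
h(1.25) = 0.7812 > 0, so the root lies in [1, 1.25]
h(1.125) = -0.2461 < 0, so the root lies in [1.125, 1.25]
h(1.1875) = 0.2319 > 0, so the root lies in [1.125, 1.1875]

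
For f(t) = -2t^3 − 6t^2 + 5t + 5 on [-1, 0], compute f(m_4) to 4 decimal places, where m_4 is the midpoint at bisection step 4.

f(-0.5) = 1.25 > 0, so the root lies in [-1, -0.5]
f(-0.75) = -1.28125 < 0, so the root lies in [-0.75, -0.5]
f(-0.625) = 0.019531 > 0, so the root lies in [-0.75, -0.625]
f(-0.6875) = -0.6235 < 0, so the root lies in [-0.6875, -0.625]

-0.6235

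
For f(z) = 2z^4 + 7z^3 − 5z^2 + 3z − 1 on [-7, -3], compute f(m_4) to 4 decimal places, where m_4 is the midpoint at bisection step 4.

f(-5) = 234 > 0, so the root lies in [-5, -3]
f(-4) = -29 < 0, so the root lies in [-5, -4]
f(-4.5) = 66.5 > 0, so the root lies in [-4.5, -4]
f(-4.25) = 11.0859 > 0, so the root lies in [-4.25, -4]

11.0859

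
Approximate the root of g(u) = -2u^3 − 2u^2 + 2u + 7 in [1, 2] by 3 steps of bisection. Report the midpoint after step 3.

1.375

m = 1.5, g(m) = -1.25 (−); new bracket [1, 1.5]
m = 1.25, g(m) = 2.46875 (+); new bracket [1.25, 1.5]
m = 1.375, g(m) = 0.769531 (+); new bracket [1.375, 1.5]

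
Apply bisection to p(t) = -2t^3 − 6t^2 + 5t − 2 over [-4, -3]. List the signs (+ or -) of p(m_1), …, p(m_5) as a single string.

-+---

m = -3.5, p(m) = -7.25 (−); new bracket [-4, -3.5]
m = -3.75, p(m) = 0.34375 (+); new bracket [-3.75, -3.5]
m = -3.625, p(m) = -3.699219 (−); new bracket [-3.75, -3.625]
m = -3.6875, p(m) = -1.7407 (−); new bracket [-3.75, -3.6875]
m = -3.71875, p(m) = -0.7144 (−); new bracket [-3.75, -3.71875]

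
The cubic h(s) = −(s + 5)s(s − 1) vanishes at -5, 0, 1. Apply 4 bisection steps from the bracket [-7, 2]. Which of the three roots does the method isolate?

m = -2.5, h(m) = -21.875 (−); new bracket [-7, -2.5]
m = -4.75, h(m) = -6.828125 (−); new bracket [-7, -4.75]
m = -5.875, h(m) = 35.341797 (+); new bracket [-5.875, -4.75]
m = -5.3125, h(m) = 10.4797 (+); new bracket [-5.3125, -4.75]

-5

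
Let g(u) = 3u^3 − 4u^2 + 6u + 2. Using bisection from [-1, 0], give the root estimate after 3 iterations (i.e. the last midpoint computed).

g(-0.5) = -2.375 < 0, so the root lies in [-0.5, 0]
g(-0.25) = 0.203125 > 0, so the root lies in [-0.5, -0.25]
g(-0.375) = -0.970703 < 0, so the root lies in [-0.375, -0.25]

-0.375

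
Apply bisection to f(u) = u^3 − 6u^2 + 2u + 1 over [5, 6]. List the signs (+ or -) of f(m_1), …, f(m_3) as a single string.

-++

m = 5.5, f(m) = -3.125 (−); new bracket [5.5, 6]
m = 5.75, f(m) = 4.234375 (+); new bracket [5.5, 5.75]
m = 5.625, f(m) = 0.384766 (+); new bracket [5.5, 5.625]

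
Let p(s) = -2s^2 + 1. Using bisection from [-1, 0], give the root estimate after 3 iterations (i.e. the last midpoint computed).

-0.625

p(-0.5) = 0.5 > 0, so the root lies in [-1, -0.5]
p(-0.75) = -0.125 < 0, so the root lies in [-0.75, -0.5]
p(-0.625) = 0.21875 > 0, so the root lies in [-0.75, -0.625]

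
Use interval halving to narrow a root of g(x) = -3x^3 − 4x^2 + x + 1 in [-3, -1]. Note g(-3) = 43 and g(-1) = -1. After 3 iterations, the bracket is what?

m = -2, g(m) = 7 (+); new bracket [-2, -1]
m = -1.5, g(m) = 0.625 (+); new bracket [-1.5, -1]
m = -1.25, g(m) = -0.640625 (−); new bracket [-1.5, -1.25]

[-1.5, -1.25]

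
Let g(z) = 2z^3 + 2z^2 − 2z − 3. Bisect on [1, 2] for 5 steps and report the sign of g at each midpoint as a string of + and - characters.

+++--

z = 1.5 gives g = 5.25, positive; keep [1, 1.5]
z = 1.25 gives g = 1.53125, positive; keep [1, 1.25]
z = 1.125 gives g = 0.128906, positive; keep [1, 1.125]
z = 1.0625 gives g = -0.4683, negative; keep [1.0625, 1.125]
z = 1.09375 gives g = -0.178, negative; keep [1.09375, 1.125]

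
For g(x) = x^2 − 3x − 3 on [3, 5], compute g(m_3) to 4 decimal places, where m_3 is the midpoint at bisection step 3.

m = 4, g(m) = 1 (+); new bracket [3, 4]
m = 3.5, g(m) = -1.25 (−); new bracket [3.5, 4]
m = 3.75, g(m) = -0.1875 (−); new bracket [3.75, 4]

-0.1875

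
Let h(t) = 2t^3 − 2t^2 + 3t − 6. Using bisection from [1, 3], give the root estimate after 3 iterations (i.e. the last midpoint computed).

h(2) = 8 > 0, so the root lies in [1, 2]
h(1.5) = 0.75 > 0, so the root lies in [1, 1.5]
h(1.25) = -1.46875 < 0, so the root lies in [1.25, 1.5]

1.25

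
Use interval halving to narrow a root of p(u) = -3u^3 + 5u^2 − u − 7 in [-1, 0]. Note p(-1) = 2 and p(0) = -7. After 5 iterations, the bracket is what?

midpoint -0.5: p = -4.875 < 0 → [-1, -0.5]
midpoint -0.75: p = -2.171875 < 0 → [-1, -0.75]
midpoint -0.875: p = -0.287109 < 0 → [-1, -0.875]
midpoint -0.9375: p = 0.804 > 0 → [-0.9375, -0.875]
midpoint -0.90625: p = 0.2456 > 0 → [-0.90625, -0.875]

[-0.90625, -0.875]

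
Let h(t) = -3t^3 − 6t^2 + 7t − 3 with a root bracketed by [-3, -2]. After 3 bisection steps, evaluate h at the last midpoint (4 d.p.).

-1.4277

h(-2.5) = -11.125 < 0, so the root lies in [-3, -2.5]
h(-2.75) = -5.234375 < 0, so the root lies in [-3, -2.75]
h(-2.875) = -1.427734 < 0, so the root lies in [-3, -2.875]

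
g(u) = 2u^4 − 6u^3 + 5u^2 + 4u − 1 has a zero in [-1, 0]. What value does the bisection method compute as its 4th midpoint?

-0.5625

m = -0.5, g(m) = -0.875 (−); new bracket [-1, -0.5]
m = -0.75, g(m) = 1.976562 (+); new bracket [-0.75, -0.5]
m = -0.625, g(m) = 0.223145 (+); new bracket [-0.625, -0.5]
m = -0.5625, g(m) = -0.3999 (−); new bracket [-0.625, -0.5625]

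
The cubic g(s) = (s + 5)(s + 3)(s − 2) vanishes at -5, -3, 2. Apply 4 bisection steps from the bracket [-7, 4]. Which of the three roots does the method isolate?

midpoint -1.5: g = -18.375 < 0 → [-1.5, 4]
midpoint 1.25: g = -19.921875 < 0 → [1.25, 4]
midpoint 2.625: g = 26.806641 > 0 → [1.25, 2.625]
midpoint 1.9375: g = -2.1409 < 0 → [1.9375, 2.625]

2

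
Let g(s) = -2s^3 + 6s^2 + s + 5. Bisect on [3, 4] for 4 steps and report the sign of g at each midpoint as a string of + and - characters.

s = 3.5 gives g = -3.75, negative; keep [3, 3.5]
s = 3.25 gives g = 2.96875, positive; keep [3.25, 3.5]
s = 3.375 gives g = -0.167969, negative; keep [3.25, 3.375]
s = 3.3125 gives g = 1.4546, positive; keep [3.3125, 3.375]

-+-+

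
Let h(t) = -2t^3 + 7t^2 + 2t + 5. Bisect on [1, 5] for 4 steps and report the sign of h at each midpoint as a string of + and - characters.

t = 3 gives h = 20, positive; keep [3, 5]
t = 4 gives h = -3, negative; keep [3, 4]
t = 3.5 gives h = 12, positive; keep [3.5, 4]
t = 3.75 gives h = 5.4688, positive; keep [3.75, 4]

+-++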